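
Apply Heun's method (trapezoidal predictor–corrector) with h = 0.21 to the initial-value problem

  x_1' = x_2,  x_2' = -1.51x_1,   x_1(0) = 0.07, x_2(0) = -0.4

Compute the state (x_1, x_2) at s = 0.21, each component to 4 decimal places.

Heun on (x_1,x_2): k1 = f(s_n, state_n); k2 = f(s_n + h, state_n + h·k1); state_{n+1} = state_n + (h/2)·(k1 + k2).
0.000000: (0.070000, -0.400000)
  k1 = (-0.400000, -0.105700)
  predictor → (-0.014000, -0.422197)
  k2 = (-0.422197, 0.021140)
  → (-0.016331, -0.408879)
(x_1(0.21), x_2(0.21)) ≈ (-0.0163, -0.4089)

-0.0163, -0.4089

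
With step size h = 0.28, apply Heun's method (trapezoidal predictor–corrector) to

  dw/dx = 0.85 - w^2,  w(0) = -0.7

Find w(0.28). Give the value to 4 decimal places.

-0.5809

Heun: k1 = f(x_n, w_n); k2 = f(x_n + h, w_n + h·k1); w_{n+1} = w_n + (h/2)·(k1 + k2).
x=0.000000, w=-0.700000:
  k1 = f(0.000000, -0.700000) = 0.360000
  k2 = f(0.280000, -0.599200) = 0.490959
  w ← -0.700000 + (0.28/2)·(0.360000 + 0.490959) = -0.580866
w(0.28) ≈ -0.5809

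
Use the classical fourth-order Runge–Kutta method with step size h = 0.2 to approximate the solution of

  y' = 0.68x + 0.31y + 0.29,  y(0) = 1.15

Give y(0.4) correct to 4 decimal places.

1.4820

RK4: k1 = f(x_n, y_n); k2 = f(x_n + h/2, y_n + (h/2)·k1); k3 = f(x_n + h/2, y_n + (h/2)·k2); k4 = f(x_n + h, y_n + h·k3); y_{n+1} = y_n + (h/6)·(k1 + 2k2 + 2k3 + k4).
x=0.000000, y=1.150000:
  k1 = f(0.000000, 1.150000) = 0.646500
  k2 = f(0.100000, 1.214650) = 0.734541
  k3 = f(0.100000, 1.223454) = 0.737271
  k4 = f(0.200000, 1.297454) = 0.828211
  y ← 1.150000 + (0.2/6)·(k1 + 2k2 + 2k3 + k4) = 1.297278
x=0.200000, y=1.297278:
  k1 = f(0.200000, 1.297278) = 0.828156
  k2 = f(0.300000, 1.380093) = 0.921829
  k3 = f(0.300000, 1.389461) = 0.924733
  k4 = f(0.400000, 1.482224) = 1.021490
  y ← 1.297278 + (0.2/6)·(k1 + 2k2 + 2k3 + k4) = 1.482037
y(0.4) ≈ 1.4820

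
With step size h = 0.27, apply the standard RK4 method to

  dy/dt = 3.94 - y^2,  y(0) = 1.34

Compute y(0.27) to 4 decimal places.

1.7344

RK4: k1 = f(t_n, y_n); k2 = f(t_n + h/2, y_n + (h/2)·k1); k3 = f(t_n + h/2, y_n + (h/2)·k2); k4 = f(t_n + h, y_n + h·k3); y_{n+1} = y_n + (h/6)·(k1 + 2k2 + 2k3 + k4).
t=0.000000, y=1.340000:
  k1 = f(0.000000, 1.340000) = 2.144400
  k2 = f(0.135000, 1.629494) = 1.284749
  k3 = f(0.135000, 1.513441) = 1.649496
  k4 = f(0.270000, 1.785364) = 0.752476
  y ← 1.340000 + (0.27/6)·(k1 + 2k2 + 2k3 + k4) = 1.734441
y(0.27) ≈ 1.7344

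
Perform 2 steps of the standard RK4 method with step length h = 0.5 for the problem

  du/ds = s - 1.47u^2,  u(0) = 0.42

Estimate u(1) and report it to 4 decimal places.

0.6095

RK4: k1 = f(s_n, u_n); k2 = f(s_n + h/2, u_n + (h/2)·k1); k3 = f(s_n + h/2, u_n + (h/2)·k2); k4 = f(s_n + h, u_n + h·k3); u_{n+1} = u_n + (h/6)·(k1 + 2k2 + 2k3 + k4).
s=0.000000, u=0.420000:
  k1 = f(0.000000, 0.420000) = -0.259308
  k2 = f(0.250000, 0.355173) = 0.064563
  k3 = f(0.250000, 0.436141) = -0.029621
  k4 = f(0.500000, 0.405189) = 0.258658
  u ← 0.420000 + (0.5/6)·(k1 + 2k2 + 2k3 + k4) = 0.425769
s=0.500000, u=0.425769:
  k1 = f(0.500000, 0.425769) = 0.233519
  k2 = f(0.750000, 0.484149) = 0.405431
  k3 = f(0.750000, 0.527127) = 0.341541
  k4 = f(1.000000, 0.596540) = 0.476886
  u ← 0.425769 + (0.5/6)·(k1 + 2k2 + 2k3 + k4) = 0.609465
u(1) ≈ 0.6095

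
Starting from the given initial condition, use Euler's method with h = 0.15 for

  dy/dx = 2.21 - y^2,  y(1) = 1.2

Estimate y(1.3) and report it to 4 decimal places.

Euler: y_{n+1} = y_n + h·f(x_n, y_n).
x=1.000000, y=1.200000: f=0.770000 → y ← 1.200000 + 0.15·0.770000 = 1.315500
x=1.150000, y=1.315500: f=0.479460 → y ← 1.315500 + 0.15·0.479460 = 1.387419
y(1.3) ≈ 1.3874

1.3874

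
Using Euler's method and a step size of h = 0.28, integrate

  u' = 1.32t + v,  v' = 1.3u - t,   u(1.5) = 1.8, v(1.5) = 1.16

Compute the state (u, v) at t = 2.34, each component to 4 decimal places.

5.0133, 2.6521

Euler on (u,v): u_{n+1} = u_n + h·u', v_{n+1} = v_n + h·v'.
1.500000: (1.800000, 1.160000); f=(3.140000, 0.840000) → (2.679200, 1.395200)
1.780000: (2.679200, 1.395200); f=(3.744800, 1.702960) → (3.727744, 1.872029)
2.060000: (3.727744, 1.872029); f=(4.591229, 2.786067) → (5.013288, 2.652128)
(u(2.34), v(2.34)) ≈ (5.0133, 2.6521)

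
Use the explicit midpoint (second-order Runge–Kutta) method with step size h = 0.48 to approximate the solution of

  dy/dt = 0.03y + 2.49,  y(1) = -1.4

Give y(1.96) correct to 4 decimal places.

Midpoint: k1 = f(t_n, y_n); k2 = f(t_n + h/2, y_n + (h/2)·k1); y_{n+1} = y_n + h·k2.
t=1.000000, y=-1.400000:
  k1 = f(1.000000, -1.400000) = 2.448000
  k2 = f(1.240000, -0.812480) = 2.465626
  y ← -1.400000 + 0.48·2.465626 = -0.216500
t=1.480000, y=-0.216500:
  k1 = f(1.480000, -0.216500) = 2.483505
  k2 = f(1.720000, 0.379541) = 2.501386
  y ← -0.216500 + 0.48·2.501386 = 0.984166
y(1.96) ≈ 0.9842

0.9842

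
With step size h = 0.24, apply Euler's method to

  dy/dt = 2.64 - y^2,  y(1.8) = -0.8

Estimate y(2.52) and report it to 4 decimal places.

0.9026

Euler: y_{n+1} = y_n + h·f(t_n, y_n).
t=1.800000, y=-0.800000: f=2.000000 → y ← -0.800000 + 0.24·2.000000 = -0.320000
t=2.040000, y=-0.320000: f=2.537600 → y ← -0.320000 + 0.24·2.537600 = 0.289024
t=2.280000, y=0.289024: f=2.556465 → y ← 0.289024 + 0.24·2.556465 = 0.902576
y(2.52) ≈ 0.9026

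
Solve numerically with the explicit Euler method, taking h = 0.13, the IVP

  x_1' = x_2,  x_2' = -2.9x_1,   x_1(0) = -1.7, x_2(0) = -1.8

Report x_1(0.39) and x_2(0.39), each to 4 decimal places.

-2.1406, 0.3559

Euler on (x_1,x_2): x_1_{n+1} = x_1_n + h·x_1', x_2_{n+1} = x_2_n + h·x_2'.
0.000000: (-1.700000, -1.800000); f=(-1.800000, 4.930000) → (-1.934000, -1.159100)
0.130000: (-1.934000, -1.159100); f=(-1.159100, 5.608600) → (-2.084683, -0.429982)
0.260000: (-2.084683, -0.429982); f=(-0.429982, 6.045581) → (-2.140581, 0.355943)
(x_1(0.39), x_2(0.39)) ≈ (-2.1406, 0.3559)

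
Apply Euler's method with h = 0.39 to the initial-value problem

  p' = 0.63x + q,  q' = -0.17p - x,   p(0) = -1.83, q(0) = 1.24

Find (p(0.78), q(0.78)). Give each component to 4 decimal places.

-0.7197, 1.2985

Euler on (p,q): p_{n+1} = p_n + h·p', q_{n+1} = q_n + h·q'.
0.000000: (-1.830000, 1.240000); f=(1.240000, 0.311100) → (-1.346400, 1.361329)
0.390000: (-1.346400, 1.361329); f=(1.607029, -0.161112) → (-0.719659, 1.298495)
(p(0.78), q(0.78)) ≈ (-0.7197, 1.2985)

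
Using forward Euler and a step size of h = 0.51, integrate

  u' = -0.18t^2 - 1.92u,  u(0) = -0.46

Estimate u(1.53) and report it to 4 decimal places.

Euler: u_{n+1} = u_n + h·f(t_n, u_n).
t=0.000000, u=-0.460000: f=0.883200 → u ← -0.460000 + 0.51·0.883200 = -0.009568
t=0.510000, u=-0.009568: f=-0.028447 → u ← -0.009568 + 0.51·(-0.028447) = -0.024076
t=1.020000, u=-0.024076: f=-0.141046 → u ← -0.024076 + 0.51·(-0.141046) = -0.096010
u(1.53) ≈ -0.0960

-0.0960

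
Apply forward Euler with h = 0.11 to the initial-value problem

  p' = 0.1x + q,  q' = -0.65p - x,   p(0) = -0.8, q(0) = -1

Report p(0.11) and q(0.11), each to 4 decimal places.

Euler on (p,q): p_{n+1} = p_n + h·p', q_{n+1} = q_n + h·q'.
0.000000: (-0.800000, -1.000000); f=(-1.000000, 0.520000) → (-0.910000, -0.942800)
(p(0.11), q(0.11)) ≈ (-0.9100, -0.9428)

-0.9100, -0.9428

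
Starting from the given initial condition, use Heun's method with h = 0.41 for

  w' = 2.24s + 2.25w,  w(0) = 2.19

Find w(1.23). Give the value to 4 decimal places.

32.4098

Heun: k1 = f(s_n, w_n); k2 = f(s_n + h, w_n + h·k1); w_{n+1} = w_n + (h/2)·(k1 + k2).
s=0.000000, w=2.190000:
  k1 = f(0.000000, 2.190000) = 4.927500
  k2 = f(0.410000, 4.210275) = 10.391519
  w ← 2.190000 + (0.41/2)·(4.927500 + 10.391519) = 5.330399
s=0.410000, w=5.330399:
  k1 = f(0.410000, 5.330399) = 12.911797
  k2 = f(0.820000, 10.624236) = 25.741330
  w ← 5.330399 + (0.41/2)·(12.911797 + 25.741330) = 13.254290
s=0.820000, w=13.254290:
  k1 = f(0.820000, 13.254290) = 31.658953
  k2 = f(1.230000, 26.234461) = 61.782736
  w ← 13.254290 + (0.41/2)·(31.658953 + 61.782736) = 32.409836
w(1.23) ≈ 32.4098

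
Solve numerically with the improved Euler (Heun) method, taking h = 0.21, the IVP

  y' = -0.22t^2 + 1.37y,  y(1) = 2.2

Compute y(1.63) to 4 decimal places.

Heun: k1 = f(t_n, y_n); k2 = f(t_n + h, y_n + h·k1); y_{n+1} = y_n + (h/2)·(k1 + k2).
t=1.000000, y=2.200000:
  k1 = f(1.000000, 2.200000) = 2.794000
  k2 = f(1.210000, 2.786740) = 3.495732
  y ← 2.200000 + (0.21/2)·(2.794000 + 3.495732) = 2.860422
t=1.210000, y=2.860422:
  k1 = f(1.210000, 2.860422) = 3.596676
  k2 = f(1.420000, 3.615724) = 4.509934
  y ← 2.860422 + (0.21/2)·(3.596676 + 4.509934) = 3.711616
t=1.420000, y=3.711616:
  k1 = f(1.420000, 3.711616) = 4.641306
  k2 = f(1.630000, 4.686290) = 5.835699
  y ← 3.711616 + (0.21/2)·(4.641306 + 5.835699) = 4.811701
y(1.63) ≈ 4.8117

4.8117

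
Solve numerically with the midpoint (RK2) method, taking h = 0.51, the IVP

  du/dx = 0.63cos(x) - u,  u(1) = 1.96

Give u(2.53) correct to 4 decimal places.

0.2746

Midpoint: k1 = f(x_n, u_n); k2 = f(x_n + h/2, u_n + (h/2)·k1); u_{n+1} = u_n + h·k2.
x=1.000000, u=1.960000:
  k1 = f(1.000000, 1.960000) = -1.619610
  k2 = f(1.255000, 1.547000) = -1.351338
  u ← 1.960000 + 0.51·(-1.351338) = 1.270817
x=1.510000, u=1.270817:
  k1 = f(1.510000, 1.270817) = -1.232539
  k2 = f(1.765000, 0.956520) = -1.078101
  u ← 1.270817 + 0.51·(-1.078101) = 0.720986
x=2.020000, u=0.720986:
  k1 = f(2.020000, 0.720986) = -0.994563
  k2 = f(2.275000, 0.467373) = -0.875252
  u ← 0.720986 + 0.51·(-0.875252) = 0.274608
u(2.53) ≈ 0.2746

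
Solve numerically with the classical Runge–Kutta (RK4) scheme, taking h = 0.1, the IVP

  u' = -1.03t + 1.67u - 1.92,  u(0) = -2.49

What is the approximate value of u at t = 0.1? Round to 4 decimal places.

-3.1570

RK4: k1 = f(t_n, u_n); k2 = f(t_n + h/2, u_n + (h/2)·k1); k3 = f(t_n + h/2, u_n + (h/2)·k2); k4 = f(t_n + h, u_n + h·k3); u_{n+1} = u_n + (h/6)·(k1 + 2k2 + 2k3 + k4).
t=0.000000, u=-2.490000:
  k1 = f(0.000000, -2.490000) = -6.078300
  k2 = f(0.050000, -2.793915) = -6.637338
  k3 = f(0.050000, -2.821867) = -6.684018
  k4 = f(0.100000, -3.158402) = -7.297531
  u ← -2.490000 + (0.1/6)·(k1 + 2k2 + 2k3 + k4) = -3.156976
u(0.1) ≈ -3.1570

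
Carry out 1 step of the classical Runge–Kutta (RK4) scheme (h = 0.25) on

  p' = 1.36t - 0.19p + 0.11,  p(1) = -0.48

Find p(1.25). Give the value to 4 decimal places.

-0.0570

RK4: k1 = f(t_n, p_n); k2 = f(t_n + h/2, p_n + (h/2)·k1); k3 = f(t_n + h/2, p_n + (h/2)·k2); k4 = f(t_n + h, p_n + h·k3); p_{n+1} = p_n + (h/6)·(k1 + 2k2 + 2k3 + k4).
t=1.000000, p=-0.480000:
  k1 = f(1.000000, -0.480000) = 1.561200
  k2 = f(1.125000, -0.284850) = 1.694122
  k3 = f(1.125000, -0.268235) = 1.690965
  k4 = f(1.250000, -0.057259) = 1.820879
  p ← -0.480000 + (0.25/6)·(k1 + 2k2 + 2k3 + k4) = -0.056990
p(1.25) ≈ -0.0570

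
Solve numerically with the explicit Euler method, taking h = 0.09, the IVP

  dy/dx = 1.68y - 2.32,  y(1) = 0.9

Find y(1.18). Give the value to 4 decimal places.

Euler: y_{n+1} = y_n + h·f(x_n, y_n).
x=1.000000, y=0.900000: f=-0.808000 → y ← 0.900000 + 0.09·(-0.808000) = 0.827280
x=1.090000, y=0.827280: f=-0.930170 → y ← 0.827280 + 0.09·(-0.930170) = 0.743565
y(1.18) ≈ 0.7436

0.7436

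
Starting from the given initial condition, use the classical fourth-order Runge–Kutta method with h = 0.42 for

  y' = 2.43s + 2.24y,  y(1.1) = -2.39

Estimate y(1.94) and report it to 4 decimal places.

-7.2386

RK4: k1 = f(s_n, y_n); k2 = f(s_n + h/2, y_n + (h/2)·k1); k3 = f(s_n + h/2, y_n + (h/2)·k2); k4 = f(s_n + h, y_n + h·k3); y_{n+1} = y_n + (h/6)·(k1 + 2k2 + 2k3 + k4).
s=1.100000, y=-2.390000:
  k1 = f(1.100000, -2.390000) = -2.680600
  k2 = f(1.310000, -2.952926) = -3.431254
  k3 = f(1.310000, -3.110563) = -3.784362
  k4 = f(1.520000, -3.979432) = -5.220328
  y ← -2.390000 + (0.42/6)·(k1 + 2k2 + 2k3 + k4) = -3.953251
s=1.520000, y=-3.953251:
  k1 = f(1.520000, -3.953251) = -5.161683
  k2 = f(1.730000, -5.037205) = -7.079438
  k3 = f(1.730000, -5.439933) = -7.981550
  k4 = f(1.940000, -7.305502) = -11.650125
  y ← -3.953251 + (0.42/6)·(k1 + 2k2 + 2k3 + k4) = -7.238616
y(1.94) ≈ -7.2386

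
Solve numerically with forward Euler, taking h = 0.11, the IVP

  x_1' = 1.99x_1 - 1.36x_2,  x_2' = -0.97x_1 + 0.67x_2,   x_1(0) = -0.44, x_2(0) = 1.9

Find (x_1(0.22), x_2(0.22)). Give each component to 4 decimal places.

Euler on (x_1,x_2): x_1_{n+1} = x_1_n + h·x_1', x_2_{n+1} = x_2_n + h·x_2'.
0.000000: (-0.440000, 1.900000); f=(-3.459600, 1.699800) → (-0.820556, 2.086978)
0.110000: (-0.820556, 2.086978); f=(-4.471197, 2.194215) → (-1.312388, 2.328342)
(x_1(0.22), x_2(0.22)) ≈ (-1.3124, 2.3283)

-1.3124, 2.3283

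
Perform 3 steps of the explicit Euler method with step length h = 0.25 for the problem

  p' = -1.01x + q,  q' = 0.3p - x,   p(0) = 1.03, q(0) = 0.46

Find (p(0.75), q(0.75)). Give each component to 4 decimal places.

1.2301, 0.5268

Euler on (p,q): p_{n+1} = p_n + h·p', q_{n+1} = q_n + h·q'.
0.000000: (1.030000, 0.460000); f=(0.460000, 0.309000) → (1.145000, 0.537250)
0.250000: (1.145000, 0.537250); f=(0.284750, 0.093500) → (1.216187, 0.560625)
0.500000: (1.216187, 0.560625); f=(0.055625, -0.135144) → (1.230094, 0.526839)
(p(0.75), q(0.75)) ≈ (1.2301, 0.5268)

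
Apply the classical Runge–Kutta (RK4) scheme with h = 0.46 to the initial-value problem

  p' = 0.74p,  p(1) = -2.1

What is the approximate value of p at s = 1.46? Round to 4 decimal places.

-2.9515

RK4: k1 = f(s_n, p_n); k2 = f(s_n + h/2, p_n + (h/2)·k1); k3 = f(s_n + h/2, p_n + (h/2)·k2); k4 = f(s_n + h, p_n + h·k3); p_{n+1} = p_n + (h/6)·(k1 + 2k2 + 2k3 + k4).
s=1.000000, p=-2.100000:
  k1 = f(1.000000, -2.100000) = -1.554000
  k2 = f(1.230000, -2.457420) = -1.818491
  k3 = f(1.230000, -2.518253) = -1.863507
  k4 = f(1.460000, -2.957213) = -2.188338
  p ← -2.100000 + (0.46/6)·(k1 + 2k2 + 2k3 + k4) = -2.951486
p(1.46) ≈ -2.9515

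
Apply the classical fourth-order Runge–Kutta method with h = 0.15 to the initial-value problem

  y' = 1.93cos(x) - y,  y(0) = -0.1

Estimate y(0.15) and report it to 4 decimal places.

RK4: k1 = f(x_n, y_n); k2 = f(x_n + h/2, y_n + (h/2)·k1); k3 = f(x_n + h/2, y_n + (h/2)·k2); k4 = f(x_n + h, y_n + h·k3); y_{n+1} = y_n + (h/6)·(k1 + 2k2 + 2k3 + k4).
x=0.000000, y=-0.100000:
  k1 = f(0.000000, -0.100000) = 2.030000
  k2 = f(0.075000, 0.052250) = 1.872324
  k3 = f(0.075000, 0.040424) = 1.884150
  k4 = f(0.150000, 0.182623) = 1.725706
  y ← -0.100000 + (0.15/6)·(k1 + 2k2 + 2k3 + k4) = 0.181716
y(0.15) ≈ 0.1817

0.1817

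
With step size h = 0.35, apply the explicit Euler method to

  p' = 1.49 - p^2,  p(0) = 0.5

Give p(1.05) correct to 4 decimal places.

Euler: p_{n+1} = p_n + h·f(x_n, p_n).
x=0.000000, p=0.500000: f=1.240000 → p ← 0.500000 + 0.35·1.240000 = 0.934000
x=0.350000, p=0.934000: f=0.617644 → p ← 0.934000 + 0.35·0.617644 = 1.150175
x=0.700000, p=1.150175: f=0.167097 → p ← 1.150175 + 0.35·0.167097 = 1.208659
p(1.05) ≈ 1.2087

1.2087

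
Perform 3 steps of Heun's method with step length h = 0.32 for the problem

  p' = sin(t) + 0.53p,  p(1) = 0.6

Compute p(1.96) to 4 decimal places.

2.1722

Heun: k1 = f(t_n, p_n); k2 = f(t_n + h, p_n + h·k1); p_{n+1} = p_n + (h/2)·(k1 + k2).
t=1.000000, p=0.600000:
  k1 = f(1.000000, 0.600000) = 1.159471
  k2 = f(1.320000, 0.971031) = 1.483361
  p ← 0.600000 + (0.32/2)·(1.159471 + 1.483361) = 1.022853
t=1.320000, p=1.022853:
  k1 = f(1.320000, 1.022853) = 1.510827
  k2 = f(1.640000, 1.506318) = 1.795955
  p ← 1.022853 + (0.32/2)·(1.510827 + 1.795955) = 1.551938
t=1.640000, p=1.551938:
  k1 = f(1.640000, 1.551938) = 1.820134
  k2 = f(1.960000, 2.134381) = 2.056434
  p ← 1.551938 + (0.32/2)·(1.820134 + 2.056434) = 2.172189
p(1.96) ≈ 2.1722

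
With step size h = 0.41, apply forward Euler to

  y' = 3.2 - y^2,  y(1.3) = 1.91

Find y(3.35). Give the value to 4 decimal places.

1.7860

Euler: y_{n+1} = y_n + h·f(t_n, y_n).
t=1.300000, y=1.910000: f=-0.448100 → y ← 1.910000 + 0.41·(-0.448100) = 1.726279
t=1.710000, y=1.726279: f=0.219961 → y ← 1.726279 + 0.41·0.219961 = 1.816463
t=2.120000, y=1.816463: f=-0.099538 → y ← 1.816463 + 0.41·(-0.099538) = 1.775653
t=2.530000, y=1.775653: f=0.047058 → y ← 1.775653 + 0.41·0.047058 = 1.794946
t=2.940000, y=1.794946: f=-0.021832 → y ← 1.794946 + 0.41·(-0.021832) = 1.785995
y(3.35) ≈ 1.7860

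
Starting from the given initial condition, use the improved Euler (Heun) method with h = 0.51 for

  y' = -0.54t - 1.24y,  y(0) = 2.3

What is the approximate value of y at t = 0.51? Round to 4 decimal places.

1.2352

Heun: k1 = f(t_n, y_n); k2 = f(t_n + h, y_n + h·k1); y_{n+1} = y_n + (h/2)·(k1 + k2).
t=0.000000, y=2.300000:
  k1 = f(0.000000, 2.300000) = -2.852000
  k2 = f(0.510000, 0.845480) = -1.323795
  y ← 2.300000 + (0.51/2)·(-2.852000 + (-1.323795)) = 1.235172
y(0.51) ≈ 1.2352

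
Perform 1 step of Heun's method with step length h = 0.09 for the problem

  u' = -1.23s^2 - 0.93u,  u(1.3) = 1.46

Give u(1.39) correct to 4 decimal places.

1.1503

Heun: k1 = f(s_n, u_n); k2 = f(s_n + h, u_n + h·k1); u_{n+1} = u_n + (h/2)·(k1 + k2).
s=1.300000, u=1.460000:
  k1 = f(1.300000, 1.460000) = -3.436500
  k2 = f(1.390000, 1.150715) = -3.446648
  u ← 1.460000 + (0.09/2)·(-3.436500 + (-3.446648)) = 1.150258
u(1.39) ≈ 1.1503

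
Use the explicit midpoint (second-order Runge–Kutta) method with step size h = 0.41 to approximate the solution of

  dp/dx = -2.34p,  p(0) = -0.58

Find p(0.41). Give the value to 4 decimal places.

-0.2905

Midpoint: k1 = f(x_n, p_n); k2 = f(x_n + h/2, p_n + (h/2)·k1); p_{n+1} = p_n + h·k2.
x=0.000000, p=-0.580000:
  k1 = f(0.000000, -0.580000) = 1.357200
  k2 = f(0.205000, -0.301774) = 0.706151
  p ← -0.580000 + 0.41·0.706151 = -0.290478
p(0.41) ≈ -0.2905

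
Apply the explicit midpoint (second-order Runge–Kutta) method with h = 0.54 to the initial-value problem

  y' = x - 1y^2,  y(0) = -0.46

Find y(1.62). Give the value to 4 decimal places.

Midpoint: k1 = f(x_n, y_n); k2 = f(x_n + h/2, y_n + (h/2)·k1); y_{n+1} = y_n + h·k2.
x=0.000000, y=-0.460000:
  k1 = f(0.000000, -0.460000) = -0.211600
  k2 = f(0.270000, -0.517132) = 0.002574
  y ← -0.460000 + 0.54·0.002574 = -0.458610
x=0.540000, y=-0.458610:
  k1 = f(0.540000, -0.458610) = 0.329677
  k2 = f(0.810000, -0.369597) = 0.673398
  y ← -0.458610 + 0.54·0.673398 = -0.094975
x=1.080000, y=-0.094975:
  k1 = f(1.080000, -0.094975) = 1.070980
  k2 = f(1.350000, 0.194190) = 1.312290
  y ← -0.094975 + 0.54·1.312290 = 0.613662
y(1.62) ≈ 0.6137

0.6137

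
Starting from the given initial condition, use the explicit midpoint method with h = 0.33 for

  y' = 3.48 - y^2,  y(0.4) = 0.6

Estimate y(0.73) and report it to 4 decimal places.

Midpoint: k1 = f(x_n, y_n); k2 = f(x_n + h/2, y_n + (h/2)·k1); y_{n+1} = y_n + h·k2.
x=0.400000, y=0.600000:
  k1 = f(0.400000, 0.600000) = 3.120000
  k2 = f(0.565000, 1.114800) = 2.237221
  y ← 0.600000 + 0.33·2.237221 = 1.338283
y(0.73) ≈ 1.3383

1.3383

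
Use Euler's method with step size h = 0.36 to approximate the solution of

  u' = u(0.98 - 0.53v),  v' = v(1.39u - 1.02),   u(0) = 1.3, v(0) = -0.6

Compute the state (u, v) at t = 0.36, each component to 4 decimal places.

Euler on (u,v): u_{n+1} = u_n + h·u', v_{n+1} = v_n + h·v'.
0.000000: (1.300000, -0.600000); f=(1.687400, -0.472200) → (1.907464, -0.769992)
(u(0.36), v(0.36)) ≈ (1.9075, -0.7700)

1.9075, -0.7700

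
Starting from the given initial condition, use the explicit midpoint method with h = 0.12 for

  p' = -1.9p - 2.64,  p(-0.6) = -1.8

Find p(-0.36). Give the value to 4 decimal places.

-1.6509

Midpoint: k1 = f(t_n, p_n); k2 = f(t_n + h/2, p_n + (h/2)·k1); p_{n+1} = p_n + h·k2.
t=-0.600000, p=-1.800000:
  k1 = f(-0.600000, -1.800000) = 0.780000
  k2 = f(-0.540000, -1.753200) = 0.691080
  p ← -1.800000 + 0.12·0.691080 = -1.717070
t=-0.480000, p=-1.717070:
  k1 = f(-0.480000, -1.717070) = 0.622434
  k2 = f(-0.420000, -1.679724) = 0.551476
  p ← -1.717070 + 0.12·0.551476 = -1.650893
p(-0.36) ≈ -1.6509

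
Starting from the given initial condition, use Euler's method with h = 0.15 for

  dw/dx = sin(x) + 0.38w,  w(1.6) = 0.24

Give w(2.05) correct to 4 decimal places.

0.7489

Euler: w_{n+1} = w_n + h·f(x_n, w_n).
x=1.600000, w=0.240000: f=1.090774 → w ← 0.240000 + 0.15·1.090774 = 0.403616
x=1.750000, w=0.403616: f=1.137360 → w ← 0.403616 + 0.15·1.137360 = 0.574220
x=1.900000, w=0.574220: f=1.164504 → w ← 0.574220 + 0.15·1.164504 = 0.748896
w(2.05) ≈ 0.7489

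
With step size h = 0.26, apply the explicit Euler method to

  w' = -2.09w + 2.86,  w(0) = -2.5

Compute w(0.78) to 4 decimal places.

1.0002

Euler: w_{n+1} = w_n + h·f(t_n, w_n).
t=0.000000, w=-2.500000: f=8.085000 → w ← -2.500000 + 0.26·8.085000 = -0.397900
t=0.260000, w=-0.397900: f=3.691611 → w ← -0.397900 + 0.26·3.691611 = 0.561919
t=0.520000, w=0.561919: f=1.685590 → w ← 0.561919 + 0.26·1.685590 = 1.000172
w(0.78) ≈ 1.0002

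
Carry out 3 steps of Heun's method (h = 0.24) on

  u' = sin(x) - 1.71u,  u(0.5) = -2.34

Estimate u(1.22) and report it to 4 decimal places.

-0.3930

Heun: k1 = f(x_n, u_n); k2 = f(x_n + h, u_n + h·k1); u_{n+1} = u_n + (h/2)·(k1 + k2).
x=0.500000, u=-2.340000:
  k1 = f(0.500000, -2.340000) = 4.480826
  k2 = f(0.740000, -1.264602) = 2.836757
  u ← -2.340000 + (0.24/2)·(4.480826 + 2.836757) = -1.461890
x=0.740000, u=-1.461890:
  k1 = f(0.740000, -1.461890) = 3.174120
  k2 = f(0.980000, -0.700101) = 2.027671
  u ← -1.461890 + (0.24/2)·(3.174120 + 2.027671) = -0.837675
x=0.980000, u=-0.837675:
  k1 = f(0.980000, -0.837675) = 2.262922
  k2 = f(1.220000, -0.294574) = 1.442821
  u ← -0.837675 + (0.24/2)·(2.262922 + 1.442821) = -0.392986
u(1.22) ≈ -0.3930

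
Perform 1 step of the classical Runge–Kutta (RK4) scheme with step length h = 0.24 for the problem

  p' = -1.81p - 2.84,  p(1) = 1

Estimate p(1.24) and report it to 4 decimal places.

RK4: k1 = f(t_n, p_n); k2 = f(t_n + h/2, p_n + (h/2)·k1); k3 = f(t_n + h/2, p_n + (h/2)·k2); k4 = f(t_n + h, p_n + h·k3); p_{n+1} = p_n + (h/6)·(k1 + 2k2 + 2k3 + k4).
t=1.000000, p=1.000000:
  k1 = f(1.000000, 1.000000) = -4.650000
  k2 = f(1.120000, 0.442000) = -3.640020
  k3 = f(1.120000, 0.563198) = -3.859388
  k4 = f(1.240000, 0.073747) = -2.973482
  p ← 1.000000 + (0.24/6)·(k1 + 2k2 + 2k3 + k4) = 0.095108
p(1.24) ≈ 0.0951

0.0951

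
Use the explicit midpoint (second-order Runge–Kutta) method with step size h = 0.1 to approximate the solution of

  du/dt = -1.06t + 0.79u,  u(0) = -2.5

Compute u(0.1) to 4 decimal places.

-2.7106

Midpoint: k1 = f(t_n, u_n); k2 = f(t_n + h/2, u_n + (h/2)·k1); u_{n+1} = u_n + h·k2.
t=0.000000, u=-2.500000:
  k1 = f(0.000000, -2.500000) = -1.975000
  k2 = f(0.050000, -2.598750) = -2.106012
  u ← -2.500000 + 0.1·(-2.106012) = -2.710601
u(0.1) ≈ -2.7106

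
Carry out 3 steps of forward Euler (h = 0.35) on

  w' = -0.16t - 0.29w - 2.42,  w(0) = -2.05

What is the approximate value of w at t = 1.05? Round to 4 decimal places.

Euler: w_{n+1} = w_n + h·f(t_n, w_n).
t=0.000000, w=-2.050000: f=-1.825500 → w ← -2.050000 + 0.35·(-1.825500) = -2.688925
t=0.350000, w=-2.688925: f=-1.696212 → w ← -2.688925 + 0.35·(-1.696212) = -3.282599
t=0.700000, w=-3.282599: f=-1.580046 → w ← -3.282599 + 0.35·(-1.580046) = -3.835615
w(1.05) ≈ -3.8356

-3.8356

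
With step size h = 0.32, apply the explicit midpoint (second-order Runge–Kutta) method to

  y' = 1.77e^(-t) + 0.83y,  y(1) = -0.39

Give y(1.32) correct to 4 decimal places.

-0.3021

Midpoint: k1 = f(t_n, y_n); k2 = f(t_n + h/2, y_n + (h/2)·k1); y_{n+1} = y_n + h·k2.
t=1.000000, y=-0.390000:
  k1 = f(1.000000, -0.390000) = 0.327447
  k2 = f(1.160000, -0.337609) = 0.274655
  y ← -0.390000 + 0.32·0.274655 = -0.302110
y(1.32) ≈ -0.3021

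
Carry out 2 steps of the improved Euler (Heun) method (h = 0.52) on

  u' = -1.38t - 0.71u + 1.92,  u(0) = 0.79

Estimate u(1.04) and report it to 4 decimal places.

1.1478

Heun: k1 = f(t_n, u_n); k2 = f(t_n + h, u_n + h·k1); u_{n+1} = u_n + (h/2)·(k1 + k2).
t=0.000000, u=0.790000:
  k1 = f(0.000000, 0.790000) = 1.359100
  k2 = f(0.520000, 1.496732) = 0.139720
  u ← 0.790000 + (0.52/2)·(1.359100 + 0.139720) = 1.179693
t=0.520000, u=1.179693:
  k1 = f(0.520000, 1.179693) = 0.364818
  k2 = f(1.040000, 1.369399) = -0.487473
  u ← 1.179693 + (0.52/2)·(0.364818 + (-0.487473)) = 1.147803
u(1.04) ≈ 1.1478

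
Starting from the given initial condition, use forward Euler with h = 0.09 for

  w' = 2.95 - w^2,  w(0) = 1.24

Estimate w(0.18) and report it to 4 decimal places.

1.4644

Euler: w_{n+1} = w_n + h·f(t_n, w_n).
t=0.000000, w=1.240000: f=1.412400 → w ← 1.240000 + 0.09·1.412400 = 1.367116
t=0.090000, w=1.367116: f=1.080994 → w ← 1.367116 + 0.09·1.080994 = 1.464405
w(0.18) ≈ 1.4644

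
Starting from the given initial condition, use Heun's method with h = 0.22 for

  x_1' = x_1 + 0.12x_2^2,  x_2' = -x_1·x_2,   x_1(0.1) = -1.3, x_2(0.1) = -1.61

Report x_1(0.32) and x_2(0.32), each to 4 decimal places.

-1.5191, -2.1859

Heun on (x_1,x_2): k1 = f(t_n, state_n); k2 = f(t_n + h, state_n + h·k1); state_{n+1} = state_n + (h/2)·(k1 + k2).
0.100000: (-1.300000, -1.610000)
  k1 = (-0.988948, -2.093000)
  predictor → (-1.517569, -2.070460)
  k2 = (-1.003152, -3.142065)
  → (-1.519131, -2.185857)
(x_1(0.32), x_2(0.32)) ≈ (-1.5191, -2.1859)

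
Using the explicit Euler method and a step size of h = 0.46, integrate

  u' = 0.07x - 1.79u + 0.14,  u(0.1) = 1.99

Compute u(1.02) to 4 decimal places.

0.1564

Euler: u_{n+1} = u_n + h·f(x_n, u_n).
x=0.100000, u=1.990000: f=-3.415100 → u ← 1.990000 + 0.46·(-3.415100) = 0.419054
x=0.560000, u=0.419054: f=-0.570907 → u ← 0.419054 + 0.46·(-0.570907) = 0.156437
u(1.02) ≈ 0.1564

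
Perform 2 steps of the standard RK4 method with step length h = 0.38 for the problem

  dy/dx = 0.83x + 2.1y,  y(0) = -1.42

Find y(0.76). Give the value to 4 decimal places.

RK4: k1 = f(x_n, y_n); k2 = f(x_n + h/2, y_n + (h/2)·k1); k3 = f(x_n + h/2, y_n + (h/2)·k2); k4 = f(x_n + h, y_n + h·k3); y_{n+1} = y_n + (h/6)·(k1 + 2k2 + 2k3 + k4).
x=0.000000, y=-1.420000:
  k1 = f(0.000000, -1.420000) = -2.982000
  k2 = f(0.190000, -1.986580) = -4.014118
  k3 = f(0.190000, -2.182682) = -4.425933
  k4 = f(0.380000, -3.101855) = -6.198495
  y ← -1.420000 + (0.38/6)·(k1 + 2k2 + 2k3 + k4) = -3.070504
x=0.380000, y=-3.070504:
  k1 = f(0.380000, -3.070504) = -6.132659
  k2 = f(0.570000, -4.235710) = -8.421890
  k3 = f(0.570000, -4.670664) = -9.335294
  k4 = f(0.760000, -6.617916) = -13.266824
  y ← -3.070504 + (0.38/6)·(k1 + 2k2 + 2k3 + k4) = -6.548382
y(0.76) ≈ -6.5484

-6.5484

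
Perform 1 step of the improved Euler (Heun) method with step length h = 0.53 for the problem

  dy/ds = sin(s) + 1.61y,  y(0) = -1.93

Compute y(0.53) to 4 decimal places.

-4.1455

Heun: k1 = f(s_n, y_n); k2 = f(s_n + h, y_n + h·k1); y_{n+1} = y_n + (h/2)·(k1 + k2).
s=0.000000, y=-1.930000:
  k1 = f(0.000000, -1.930000) = -3.107300
  k2 = f(0.530000, -3.576869) = -5.253226
  y ← -1.930000 + (0.53/2)·(-3.107300 + (-5.253226)) = -4.145539
y(0.53) ≈ -4.1455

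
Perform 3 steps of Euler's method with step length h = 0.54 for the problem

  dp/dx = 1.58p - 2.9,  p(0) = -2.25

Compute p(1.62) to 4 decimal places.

-24.1665

Euler: p_{n+1} = p_n + h·f(x_n, p_n).
x=0.000000, p=-2.250000: f=-6.455000 → p ← -2.250000 + 0.54·(-6.455000) = -5.735700
x=0.540000, p=-5.735700: f=-11.962406 → p ← -5.735700 + 0.54·(-11.962406) = -12.195399
x=1.080000, p=-12.195399: f=-22.168731 → p ← -12.195399 + 0.54·(-22.168731) = -24.166514
p(1.62) ≈ -24.1665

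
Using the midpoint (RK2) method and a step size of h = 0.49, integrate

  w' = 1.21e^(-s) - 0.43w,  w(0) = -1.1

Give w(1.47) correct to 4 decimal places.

Midpoint: k1 = f(s_n, w_n); k2 = f(s_n + h/2, w_n + (h/2)·k1); w_{n+1} = w_n + h·k2.
s=0.000000, w=-1.100000:
  k1 = f(0.000000, -1.100000) = 1.683000
  k2 = f(0.245000, -0.687665) = 1.242768
  w ← -1.100000 + 0.49·1.242768 = -0.491043
s=0.490000, w=-0.491043:
  k1 = f(0.490000, -0.491043) = 0.952427
  k2 = f(0.735000, -0.257699) = 0.691012
  w ← -0.491043 + 0.49·0.691012 = -0.152448
s=0.980000, w=-0.152448:
  k1 = f(0.980000, -0.152448) = 0.519679
  k2 = f(1.225000, -0.025126) = 0.366251
  w ← -0.152448 + 0.49·0.366251 = 0.027016
w(1.47) ≈ 0.0270

0.0270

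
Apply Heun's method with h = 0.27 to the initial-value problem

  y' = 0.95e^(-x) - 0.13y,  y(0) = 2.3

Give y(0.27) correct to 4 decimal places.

Heun: k1 = f(x_n, y_n); k2 = f(x_n + h, y_n + h·k1); y_{n+1} = y_n + (h/2)·(k1 + k2).
x=0.000000, y=2.300000:
  k1 = f(0.000000, 2.300000) = 0.651000
  k2 = f(0.270000, 2.475770) = 0.403360
  y ← 2.300000 + (0.27/2)·(0.651000 + 0.403360) = 2.442339
y(0.27) ≈ 2.4423

2.4423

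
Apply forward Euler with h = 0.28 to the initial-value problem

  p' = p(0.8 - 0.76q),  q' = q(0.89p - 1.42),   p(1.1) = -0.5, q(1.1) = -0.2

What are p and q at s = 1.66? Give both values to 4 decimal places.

-0.7880, -0.0425

Euler on (p,q): p_{n+1} = p_n + h·p', q_{n+1} = q_n + h·q'.
1.100000: (-0.500000, -0.200000); f=(-0.476000, 0.373000) → (-0.633280, -0.095560)
1.380000: (-0.633280, -0.095560); f=(-0.552616, 0.189555) → (-0.788013, -0.042485)
(p(1.66), q(1.66)) ≈ (-0.7880, -0.0425)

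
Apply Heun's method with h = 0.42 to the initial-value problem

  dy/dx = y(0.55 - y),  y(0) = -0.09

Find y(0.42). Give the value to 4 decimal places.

-0.1180

Heun: k1 = f(x_n, y_n); k2 = f(x_n + h, y_n + h·k1); y_{n+1} = y_n + (h/2)·(k1 + k2).
x=0.000000, y=-0.090000:
  k1 = f(0.000000, -0.090000) = -0.057600
  k2 = f(0.420000, -0.114192) = -0.075845
  y ← -0.090000 + (0.42/2)·(-0.057600 + (-0.075845)) = -0.118024
y(0.42) ≈ -0.1180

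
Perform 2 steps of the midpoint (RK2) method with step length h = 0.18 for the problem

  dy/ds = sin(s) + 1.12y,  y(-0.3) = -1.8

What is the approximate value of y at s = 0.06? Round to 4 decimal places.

Midpoint: k1 = f(s_n, y_n); k2 = f(s_n + h/2, y_n + (h/2)·k1); y_{n+1} = y_n + h·k2.
s=-0.300000, y=-1.800000:
  k1 = f(-0.300000, -1.800000) = -2.311520
  k2 = f(-0.210000, -2.008037) = -2.457461
  y ← -1.800000 + 0.18·(-2.457461) = -2.242343
s=-0.120000, y=-2.242343:
  k1 = f(-0.120000, -2.242343) = -2.631136
  k2 = f(-0.030000, -2.479145) = -2.806638
  y ← -2.242343 + 0.18·(-2.806638) = -2.747538
y(0.06) ≈ -2.7475

-2.7475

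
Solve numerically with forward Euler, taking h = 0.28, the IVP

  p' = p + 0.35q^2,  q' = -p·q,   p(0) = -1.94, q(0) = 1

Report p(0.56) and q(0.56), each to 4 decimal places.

-2.8197, 2.5738

Euler on (p,q): p_{n+1} = p_n + h·p', q_{n+1} = q_n + h·q'.
0.000000: (-1.940000, 1.000000); f=(-1.590000, 1.940000) → (-2.385200, 1.543200)
0.280000: (-2.385200, 1.543200); f=(-1.551687, 3.680841) → (-2.819672, 2.573835)
(p(0.56), q(0.56)) ≈ (-2.8197, 2.5738)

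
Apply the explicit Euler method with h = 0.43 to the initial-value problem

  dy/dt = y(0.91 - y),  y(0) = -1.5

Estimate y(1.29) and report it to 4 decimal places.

-40.8420

Euler: y_{n+1} = y_n + h·f(t_n, y_n).
t=0.000000, y=-1.500000: f=-3.615000 → y ← -1.500000 + 0.43·(-3.615000) = -3.054450
t=0.430000, y=-3.054450: f=-12.109214 → y ← -3.054450 + 0.43·(-12.109214) = -8.261412
t=0.860000, y=-8.261412: f=-75.768816 → y ← -8.261412 + 0.43·(-75.768816) = -40.842003
y(1.29) ≈ -40.8420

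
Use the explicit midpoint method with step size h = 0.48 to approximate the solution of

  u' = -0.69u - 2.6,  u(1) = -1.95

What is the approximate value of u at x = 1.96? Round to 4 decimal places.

Midpoint: k1 = f(x_n, u_n); k2 = f(x_n + h/2, u_n + (h/2)·k1); u_{n+1} = u_n + h·k2.
x=1.000000, u=-1.950000:
  k1 = f(1.000000, -1.950000) = -1.254500
  k2 = f(1.240000, -2.251080) = -1.046755
  u ← -1.950000 + 0.48·(-1.046755) = -2.452442
x=1.480000, u=-2.452442:
  k1 = f(1.480000, -2.452442) = -0.907815
  k2 = f(1.720000, -2.670318) = -0.757481
  u ← -2.452442 + 0.48·(-0.757481) = -2.816033
u(1.96) ≈ -2.8160

-2.8160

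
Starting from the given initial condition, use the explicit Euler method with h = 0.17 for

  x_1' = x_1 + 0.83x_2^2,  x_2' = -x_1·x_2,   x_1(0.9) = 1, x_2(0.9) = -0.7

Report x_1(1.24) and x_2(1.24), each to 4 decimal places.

1.4974, -0.4586

Euler on (x_1,x_2): x_1_{n+1} = x_1_n + h·x_1', x_2_{n+1} = x_2_n + h·x_2'.
0.900000: (1.000000, -0.700000); f=(1.406700, 0.700000) → (1.239139, -0.581000)
1.070000: (1.239139, -0.581000); f=(1.519315, 0.719940) → (1.497422, -0.458610)
(x_1(1.24), x_2(1.24)) ≈ (1.4974, -0.4586)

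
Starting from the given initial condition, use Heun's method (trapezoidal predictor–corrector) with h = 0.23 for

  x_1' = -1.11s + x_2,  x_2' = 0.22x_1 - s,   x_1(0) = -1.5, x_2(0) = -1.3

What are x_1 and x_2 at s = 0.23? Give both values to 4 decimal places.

-1.8371, -1.4099

Heun on (x_1,x_2): k1 = f(s_n, state_n); k2 = f(s_n + h, state_n + h·k1); state_{n+1} = state_n + (h/2)·(k1 + k2).
0.000000: (-1.500000, -1.300000)
  k1 = (-1.300000, -0.330000)
  predictor → (-1.799000, -1.375900)
  k2 = (-1.631200, -0.625780)
  → (-1.837088, -1.409915)
(x_1(0.23), x_2(0.23)) ≈ (-1.8371, -1.4099)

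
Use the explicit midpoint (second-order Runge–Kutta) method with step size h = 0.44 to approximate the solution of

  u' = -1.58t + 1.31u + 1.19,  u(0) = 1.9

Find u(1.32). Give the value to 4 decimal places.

Midpoint: k1 = f(t_n, u_n); k2 = f(t_n + h/2, u_n + (h/2)·k1); u_{n+1} = u_n + h·k2.
t=0.000000, u=1.900000:
  k1 = f(0.000000, 1.900000) = 3.679000
  k2 = f(0.220000, 2.709380) = 4.391688
  u ← 1.900000 + 0.44·4.391688 = 3.832343
t=0.440000, u=3.832343:
  k1 = f(0.440000, 3.832343) = 5.515169
  k2 = f(0.660000, 5.045680) = 6.757041
  u ← 3.832343 + 0.44·6.757041 = 6.805440
t=0.880000, u=6.805440:
  k1 = f(0.880000, 6.805440) = 8.714727
  k2 = f(1.100000, 8.722680) = 10.878711
  u ← 6.805440 + 0.44·10.878711 = 11.592073
u(1.32) ≈ 11.5921

11.5921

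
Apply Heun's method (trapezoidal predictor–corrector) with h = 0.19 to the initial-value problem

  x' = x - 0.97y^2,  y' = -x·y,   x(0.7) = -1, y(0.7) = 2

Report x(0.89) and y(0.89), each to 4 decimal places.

Heun on (x,y): k1 = f(t_n, state_n); k2 = f(t_n + h, state_n + h·k1); state_{n+1} = state_n + (h/2)·(k1 + k2).
0.700000: (-1.000000, 2.000000)
  k1 = (-4.880000, 2.000000)
  predictor → (-1.927200, 2.380000)
  k2 = (-7.421668, 4.586736)
  → (-2.168658, 2.625740)
(x(0.89), y(0.89)) ≈ (-2.1687, 2.6257)

-2.1687, 2.6257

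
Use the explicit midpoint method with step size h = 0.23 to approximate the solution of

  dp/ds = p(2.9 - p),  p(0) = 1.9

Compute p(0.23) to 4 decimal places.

2.2808

Midpoint: k1 = f(s_n, p_n); k2 = f(s_n + h/2, p_n + (h/2)·k1); p_{n+1} = p_n + h·k2.
s=0.000000, p=1.900000:
  k1 = f(0.000000, 1.900000) = 1.900000
  k2 = f(0.115000, 2.118500) = 1.655608
  p ← 1.900000 + 0.23·1.655608 = 2.280790
p(0.23) ≈ 2.2808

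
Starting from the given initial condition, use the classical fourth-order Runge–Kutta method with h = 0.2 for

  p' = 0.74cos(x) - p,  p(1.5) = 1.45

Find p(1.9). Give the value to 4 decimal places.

0.9375

RK4: k1 = f(x_n, p_n); k2 = f(x_n + h/2, p_n + (h/2)·k1); k3 = f(x_n + h/2, p_n + (h/2)·k2); k4 = f(x_n + h, p_n + h·k3); p_{n+1} = p_n + (h/6)·(k1 + 2k2 + 2k3 + k4).
x=1.500000, p=1.450000:
  k1 = f(1.500000, 1.450000) = -1.397654
  k2 = f(1.600000, 1.310235) = -1.331842
  k3 = f(1.600000, 1.316816) = -1.338423
  k4 = f(1.700000, 1.182315) = -1.277660
  p ← 1.450000 + (0.2/6)·(k1 + 2k2 + 2k3 + k4) = 1.182805
x=1.700000, p=1.182805:
  k1 = f(1.700000, 1.182805) = -1.278150
  k2 = f(1.800000, 1.054990) = -1.223120
  k3 = f(1.800000, 1.060493) = -1.228623
  k4 = f(1.900000, 0.937081) = -1.176315
  p ← 1.182805 + (0.2/6)·(k1 + 2k2 + 2k3 + k4) = 0.937540
p(1.9) ≈ 0.9375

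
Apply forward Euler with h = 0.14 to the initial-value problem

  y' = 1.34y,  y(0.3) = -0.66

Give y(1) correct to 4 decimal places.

Euler: y_{n+1} = y_n + h·f(s_n, y_n).
s=0.300000, y=-0.660000: f=-0.884400 → y ← -0.660000 + 0.14·(-0.884400) = -0.783816
s=0.440000, y=-0.783816: f=-1.050313 → y ← -0.783816 + 0.14·(-1.050313) = -0.930860
s=0.580000, y=-0.930860: f=-1.247352 → y ← -0.930860 + 0.14·(-1.247352) = -1.105489
s=0.720000, y=-1.105489: f=-1.481356 → y ← -1.105489 + 0.14·(-1.481356) = -1.312879
s=0.860000, y=-1.312879: f=-1.759258 → y ← -1.312879 + 0.14·(-1.759258) = -1.559175
y(1) ≈ -1.5592

-1.5592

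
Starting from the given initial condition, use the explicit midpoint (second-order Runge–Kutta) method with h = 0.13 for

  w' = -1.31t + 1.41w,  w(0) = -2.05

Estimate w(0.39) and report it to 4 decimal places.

-3.6609

Midpoint: k1 = f(t_n, w_n); k2 = f(t_n + h/2, w_n + (h/2)·k1); w_{n+1} = w_n + h·k2.
t=0.000000, w=-2.050000:
  k1 = f(0.000000, -2.050000) = -2.890500
  k2 = f(0.065000, -2.237882) = -3.240564
  w ← -2.050000 + 0.13·(-3.240564) = -2.471273
t=0.130000, w=-2.471273:
  k1 = f(0.130000, -2.471273) = -3.654795
  k2 = f(0.195000, -2.708835) = -4.074907
  w ← -2.471273 + 0.13·(-4.074907) = -3.001011
t=0.260000, w=-3.001011:
  k1 = f(0.260000, -3.001011) = -4.572026
  k2 = f(0.325000, -3.298193) = -5.076202
  w ← -3.001011 + 0.13·(-5.076202) = -3.660918
w(0.39) ≈ -3.6609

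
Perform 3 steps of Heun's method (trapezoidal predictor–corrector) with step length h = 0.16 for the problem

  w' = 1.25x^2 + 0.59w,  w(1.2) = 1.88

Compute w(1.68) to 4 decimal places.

3.9195

Heun: k1 = f(x_n, w_n); k2 = f(x_n + h, w_n + h·k1); w_{n+1} = w_n + (h/2)·(k1 + k2).
x=1.200000, w=1.880000:
  k1 = f(1.200000, 1.880000) = 2.909200
  k2 = f(1.360000, 2.345472) = 3.695828
  w ← 1.880000 + (0.16/2)·(2.909200 + 3.695828) = 2.408402
x=1.360000, w=2.408402:
  k1 = f(1.360000, 2.408402) = 3.732957
  k2 = f(1.520000, 3.005675) = 4.661349
  w ← 2.408402 + (0.16/2)·(3.732957 + 4.661349) = 3.079947
x=1.520000, w=3.079947:
  k1 = f(1.520000, 3.079947) = 4.705169
  k2 = f(1.680000, 3.832774) = 5.789336
  w ← 3.079947 + (0.16/2)·(4.705169 + 5.789336) = 3.919507
w(1.68) ≈ 3.9195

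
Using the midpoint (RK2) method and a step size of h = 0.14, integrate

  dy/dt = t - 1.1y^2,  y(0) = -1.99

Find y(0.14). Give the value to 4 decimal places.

-2.7913

Midpoint: k1 = f(t_n, y_n); k2 = f(t_n + h/2, y_n + (h/2)·k1); y_{n+1} = y_n + h·k2.
t=0.000000, y=-1.990000:
  k1 = f(0.000000, -1.990000) = -4.356110
  k2 = f(0.070000, -2.294928) = -5.723362
  y ← -1.990000 + 0.14·(-5.723362) = -2.791271
y(0.14) ≈ -2.7913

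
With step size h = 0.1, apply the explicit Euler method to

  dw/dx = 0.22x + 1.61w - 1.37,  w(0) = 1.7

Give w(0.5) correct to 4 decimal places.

2.6678

Euler: w_{n+1} = w_n + h·f(x_n, w_n).
x=0.000000, w=1.700000: f=1.367000 → w ← 1.700000 + 0.1·1.367000 = 1.836700
x=0.100000, w=1.836700: f=1.609087 → w ← 1.836700 + 0.1·1.609087 = 1.997609
x=0.200000, w=1.997609: f=1.890150 → w ← 1.997609 + 0.1·1.890150 = 2.186624
x=0.300000, w=2.186624: f=2.216464 → w ← 2.186624 + 0.1·2.216464 = 2.408270
x=0.400000, w=2.408270: f=2.595315 → w ← 2.408270 + 0.1·2.595315 = 2.667802
w(0.5) ≈ 2.6678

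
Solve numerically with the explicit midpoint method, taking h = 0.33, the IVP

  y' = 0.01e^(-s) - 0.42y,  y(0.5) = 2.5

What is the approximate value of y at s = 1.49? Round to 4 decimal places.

Midpoint: k1 = f(s_n, y_n); k2 = f(s_n + h/2, y_n + (h/2)·k1); y_{n+1} = y_n + h·k2.
s=0.500000, y=2.500000:
  k1 = f(0.500000, 2.500000) = -1.043935
  k2 = f(0.665000, 2.327751) = -0.972513
  y ← 2.500000 + 0.33·(-0.972513) = 2.179071
s=0.830000, y=2.179071:
  k1 = f(0.830000, 2.179071) = -0.910849
  k2 = f(0.995000, 2.028781) = -0.848391
  y ← 2.179071 + 0.33·(-0.848391) = 1.899102
s=1.160000, y=1.899102:
  k1 = f(1.160000, 1.899102) = -0.794488
  k2 = f(1.325000, 1.768011) = -0.739907
  y ← 1.899102 + 0.33·(-0.739907) = 1.654933
y(1.49) ≈ 1.6549

1.6549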